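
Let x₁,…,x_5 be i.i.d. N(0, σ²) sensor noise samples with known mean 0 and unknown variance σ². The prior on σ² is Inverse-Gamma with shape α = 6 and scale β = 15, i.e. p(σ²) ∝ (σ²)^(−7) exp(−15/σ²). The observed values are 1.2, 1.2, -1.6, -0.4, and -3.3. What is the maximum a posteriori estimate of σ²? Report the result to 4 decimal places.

Sum of squared deviations about the known mean: SS = (1.2−0)² + (1.2−0)² + (-1.6−0)² + (-0.4−0)² + (-3.3−0)² = 16.49.
The Normal likelihood contributes (σ²)^(−n/2) exp(−SS/(2σ²)), so the posterior is Inverse-Gamma(α + n/2, β + SS/2) = Inverse-Gamma(8.5, 23.245).
The mode of Inverse-Gamma(a, b) is b/(a+1) = 23.245/9.5 ≈ 2.4468.

σ̂²_MAP = 2.4468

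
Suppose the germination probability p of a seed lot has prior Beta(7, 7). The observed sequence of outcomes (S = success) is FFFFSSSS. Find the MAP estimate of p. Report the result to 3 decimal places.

Prior: Beta(7, 7).
Data: 4 successes in 8 trials (from the sequence). The binomial likelihood contributes p^4(1−p)^4, so the posterior is Beta(7+4, 7+4) = Beta(11, 11).
For Beta(a, b) with a, b > 1 the mode is (a−1)/(a+b−2) = 10/20 ≈ 0.500.

p̂_MAP = 0.500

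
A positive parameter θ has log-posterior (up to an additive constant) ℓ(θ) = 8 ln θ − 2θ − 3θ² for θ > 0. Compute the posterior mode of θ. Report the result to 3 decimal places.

ℓ'(θ) = 8/θ − 2 − 6θ. Setting this to zero and multiplying by θ: 6θ² + 2θ − 8 = 0.
θ = (−2 + √(2² + 4·6·8)) / (2·6) = (−2 + √196) / 12 = (−2 + 14)/12 = 1.
ℓ''(θ) = −8/θ² − 6 < 0, confirming a maximum.

θ̂_MAP = 1.000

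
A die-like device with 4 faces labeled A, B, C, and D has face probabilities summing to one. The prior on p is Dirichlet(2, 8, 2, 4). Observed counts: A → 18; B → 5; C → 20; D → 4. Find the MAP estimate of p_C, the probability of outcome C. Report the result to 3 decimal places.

MAP estimate of p_C = 0.356

The posterior is Dirichlet(αᵢ + nᵢ) = Dirichlet(20, 13, 22, 8).
For a Dirichlet(a₁,…,a_K) with all aᵢ > 1, the mode has j-th component (aⱼ − 1)/(Σaᵢ − K).
Here Σaᵢ = 63 and K = 4, so p_C = (22 − 1)/(63 − 4) = 21/59 ≈ 0.356.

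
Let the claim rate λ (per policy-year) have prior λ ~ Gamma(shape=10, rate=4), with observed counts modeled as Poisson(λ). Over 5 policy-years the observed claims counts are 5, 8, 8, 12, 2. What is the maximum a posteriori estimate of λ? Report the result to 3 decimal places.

λ̂_MAP = 4.889

Σxᵢ = 5+8+8+12+2 = 35, with n = 5.
Posterior ∝ λ^9e^(−4λ) · λ^35e^(−5λ) = λ^44e^(−9λ), i.e. Gamma(shape=45, rate=9).
The mode of a Gamma(a, b) with a ≥ 1 (shape–rate) is (a−1)/b = 44/9 ≈ 4.889.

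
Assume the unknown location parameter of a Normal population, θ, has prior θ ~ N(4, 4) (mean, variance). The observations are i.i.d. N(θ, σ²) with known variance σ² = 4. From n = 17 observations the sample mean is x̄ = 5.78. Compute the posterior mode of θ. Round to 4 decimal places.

n = 17, x̄ = 5.78.
For a Normal prior and Normal likelihood with known variance, the posterior is Normal; its mode equals its mean, the precision-weighted average.
Prior precision 1/σ₀² = 1/4 = 0.25; data precision n/σ² = 17/4 = 4.25.
θ̂ = (0.25·4 + 4.25·5.78) / (0.25 + 4.25) = 25.565/4.5 = 5113/900 ≈ 5.6811.

θ̂_MAP = 5.6811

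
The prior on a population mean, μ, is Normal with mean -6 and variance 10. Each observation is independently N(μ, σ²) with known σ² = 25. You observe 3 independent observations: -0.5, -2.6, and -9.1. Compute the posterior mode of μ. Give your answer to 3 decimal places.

n = 3; x̄ = ((-0.5) + (-2.6) + (-9.1))/3 = -12.2/3 = -61/15 ≈ -4.0667.
For a Normal prior and Normal likelihood with known variance, the posterior is Normal; its mode equals its mean, the precision-weighted average.
Prior precision 1/σ₀² = 1/10 = 0.1; data precision n/σ² = 3/25 = 0.12.
μ̂ = (0.1·(-6) + 0.12·(-61/15)) / (0.1 + 0.12) = (-1.088)/0.22 = -272/55 ≈ -4.945.

μ̂_MAP = -4.945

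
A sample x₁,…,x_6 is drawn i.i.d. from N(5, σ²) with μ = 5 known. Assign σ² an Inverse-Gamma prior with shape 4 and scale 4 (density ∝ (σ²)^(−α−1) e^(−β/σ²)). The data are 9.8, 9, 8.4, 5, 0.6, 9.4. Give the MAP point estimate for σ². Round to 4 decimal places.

Sum of squared deviations about the known mean: SS = (9.8−5)² + (9−5)² + (8.4−5)² + (5−5)² + (0.6−5)² + (9.4−5)² = 89.32.
The Normal likelihood contributes (σ²)^(−n/2) exp(−SS/(2σ²)), so the posterior is Inverse-Gamma(α + n/2, β + SS/2) = Inverse-Gamma(7, 48.66).
The mode of Inverse-Gamma(a, b) is b/(a+1) = 48.66/8 ≈ 6.0825.

σ̂²_MAP = 6.0825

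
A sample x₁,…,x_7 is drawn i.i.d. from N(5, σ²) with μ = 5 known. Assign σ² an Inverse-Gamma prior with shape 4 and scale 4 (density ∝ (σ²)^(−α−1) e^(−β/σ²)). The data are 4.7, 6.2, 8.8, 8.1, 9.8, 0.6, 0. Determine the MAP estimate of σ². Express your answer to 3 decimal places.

Sum of squared deviations about the known mean: SS = (4.7−5)² + (6.2−5)² + (8.8−5)² + (8.1−5)² + (9.8−5)² + (0.6−5)² + (0−5)² = 92.98.
The Normal likelihood contributes (σ²)^(−n/2) exp(−SS/(2σ²)), so the posterior is Inverse-Gamma(α + n/2, β + SS/2) = Inverse-Gamma(7.5, 50.49).
The mode of Inverse-Gamma(a, b) is b/(a+1) = 50.49/8.5 ≈ 5.940.

σ̂²_MAP = 5.940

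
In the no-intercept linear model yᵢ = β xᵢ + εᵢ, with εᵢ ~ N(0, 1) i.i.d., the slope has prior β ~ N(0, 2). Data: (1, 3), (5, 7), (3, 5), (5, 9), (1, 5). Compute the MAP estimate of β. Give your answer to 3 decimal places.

log p(β | y) = −Σ(yᵢ − βxᵢ)²/(2·1) − β²/(2·2) + const.
Setting the derivative to zero: Σxᵢ(yᵢ − βxᵢ)/1 − β/2 = 0, so β = Σxᵢyᵢ / (Σxᵢ² + σ²/τ²).
Σxᵢyᵢ = 1·3 + 5·7 + 3·5 + 5·9 + 1·5 = 103; Σxᵢ² = 61; σ²/τ² = 0.5.
β̂_MAP = 103 / (61 + 0.5) = 103/61.5 ≈ 1.675.

β̂_MAP = 1.675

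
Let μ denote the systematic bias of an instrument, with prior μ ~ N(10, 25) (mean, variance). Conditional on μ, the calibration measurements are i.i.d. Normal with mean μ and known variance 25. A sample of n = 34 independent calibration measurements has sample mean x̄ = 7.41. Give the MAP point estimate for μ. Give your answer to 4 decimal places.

n = 34, x̄ = 7.41.
For a Normal prior and Normal likelihood with known variance, the posterior is Normal; its mode equals its mean, the precision-weighted average.
Prior precision 1/σ₀² = 1/25 = 0.04; data precision n/σ² = 34/25 = 1.36.
μ̂ = (0.04·10 + 1.36·7.41) / (0.04 + 1.36) = 10.4776/1.4 = 7.4840.

μ̂_MAP = 7.4840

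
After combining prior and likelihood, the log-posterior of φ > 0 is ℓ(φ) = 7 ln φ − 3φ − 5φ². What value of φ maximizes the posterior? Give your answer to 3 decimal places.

φ̂_MAP = 0.700

ℓ'(φ) = 7/φ − 3 − 10φ. Setting this to zero and multiplying by φ: 10φ² + 3φ − 7 = 0.
φ = (−3 + √(3² + 4·10·7)) / (2·10) = (−3 + √289) / 20 = (−3 + 17)/20 = 7/10.
ℓ''(φ) = −7/φ² − 10 < 0, confirming a maximum.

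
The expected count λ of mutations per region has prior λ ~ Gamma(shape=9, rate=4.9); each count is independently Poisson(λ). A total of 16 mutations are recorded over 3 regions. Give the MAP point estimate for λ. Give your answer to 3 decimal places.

Σxᵢ = 16, n = 3.
Posterior ∝ λ^8e^(−4.9λ) · λ^16e^(−3λ) = λ^24e^(−7.9λ), i.e. Gamma(shape=25, rate=7.9).
The mode of a Gamma(a, b) with a ≥ 1 (shape–rate) is (a−1)/b = 24/7.9 ≈ 3.038.

λ̂_MAP = 3.038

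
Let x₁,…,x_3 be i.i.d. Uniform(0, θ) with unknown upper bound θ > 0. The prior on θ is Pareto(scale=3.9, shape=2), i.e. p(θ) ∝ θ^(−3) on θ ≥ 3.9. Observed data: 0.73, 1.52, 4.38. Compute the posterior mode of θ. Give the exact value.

The Uniform(0, θ) likelihood is θ^(−n) for θ ≥ max(xᵢ), zero otherwise. Here max(xᵢ) = 4.38.
Posterior ∝ θ^(−3) · θ^(−3) = θ^(−6) on θ ≥ max(3.9, 4.38) = 4.38.
This density is strictly decreasing in θ, so the posterior mode lies at the lower boundary of the support.

θ̂_MAP = 4.38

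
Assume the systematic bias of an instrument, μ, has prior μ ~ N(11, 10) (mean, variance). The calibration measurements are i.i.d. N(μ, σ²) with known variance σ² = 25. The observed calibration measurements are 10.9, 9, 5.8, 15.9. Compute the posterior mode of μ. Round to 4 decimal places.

μ̂_MAP = 10.6308

n = 4; x̄ = (10.9 + 9 + 5.8 + 15.9)/4 = 41.6/4 = 10.4.
For a Normal prior and Normal likelihood with known variance, the posterior is Normal; its mode equals its mean, the precision-weighted average.
Prior precision 1/σ₀² = 1/10 = 0.1; data precision n/σ² = 4/25 = 0.16.
μ̂ = (0.1·11 + 0.16·10.4) / (0.1 + 0.16) = 2.764/0.26 = 691/65 ≈ 10.6308.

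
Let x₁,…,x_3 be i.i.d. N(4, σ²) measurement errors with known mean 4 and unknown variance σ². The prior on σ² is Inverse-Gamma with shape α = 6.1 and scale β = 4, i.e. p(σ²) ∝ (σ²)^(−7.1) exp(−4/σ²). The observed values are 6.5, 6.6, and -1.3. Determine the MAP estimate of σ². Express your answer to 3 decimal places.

σ̂²_MAP = 2.855

Sum of squared deviations about the known mean: SS = (6.5−4)² + (6.6−4)² + (-1.3−4)² = 41.1.
The Normal likelihood contributes (σ²)^(−n/2) exp(−SS/(2σ²)), so the posterior is Inverse-Gamma(α + n/2, β + SS/2) = Inverse-Gamma(7.6, 24.55).
The mode of Inverse-Gamma(a, b) is b/(a+1) = 24.55/8.6 ≈ 2.855.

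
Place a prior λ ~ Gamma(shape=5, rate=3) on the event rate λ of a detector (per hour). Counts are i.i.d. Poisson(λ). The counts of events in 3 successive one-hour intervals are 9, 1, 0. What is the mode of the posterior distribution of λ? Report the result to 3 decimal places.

λ̂_MAP = 2.333

Σxᵢ = 9+1+0 = 10, with n = 3.
Posterior ∝ λ^4e^(−3λ) · λ^10e^(−3λ) = λ^14e^(−6λ), i.e. Gamma(shape=15, rate=6).
The mode of a Gamma(a, b) with a ≥ 1 (shape–rate) is (a−1)/b = 14/6 ≈ 2.333.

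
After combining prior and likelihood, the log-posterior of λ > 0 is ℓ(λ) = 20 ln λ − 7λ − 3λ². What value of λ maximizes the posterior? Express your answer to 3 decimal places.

λ̂_MAP = 1.333

ℓ'(λ) = 20/λ − 7 − 6λ. Setting this to zero and multiplying by λ: 6λ² + 7λ − 20 = 0.
λ = (−7 + √(7² + 4·6·20)) / (2·6) = (−7 + √529) / 12 = (−7 + 23)/12 = 4/3.
ℓ''(λ) = −20/λ² − 6 < 0, confirming a maximum.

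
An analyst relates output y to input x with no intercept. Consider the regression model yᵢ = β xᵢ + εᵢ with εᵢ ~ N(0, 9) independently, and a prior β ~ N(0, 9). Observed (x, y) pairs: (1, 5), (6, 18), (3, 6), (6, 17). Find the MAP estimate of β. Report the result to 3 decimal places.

β̂_MAP = 2.807

log p(β | y) = −Σ(yᵢ − βxᵢ)²/(2·9) − β²/(2·9) + const.
Setting the derivative to zero: Σxᵢ(yᵢ − βxᵢ)/9 − β/9 = 0, so β = Σxᵢyᵢ / (Σxᵢ² + σ²/τ²).
Σxᵢyᵢ = 1·5 + 6·18 + 3·6 + 6·17 = 233; Σxᵢ² = 82; σ²/τ² = 1.
β̂_MAP = 233 / (82 + 1) = 233/83 ≈ 2.807.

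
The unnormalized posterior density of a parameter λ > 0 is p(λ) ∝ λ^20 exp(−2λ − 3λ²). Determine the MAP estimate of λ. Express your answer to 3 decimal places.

ℓ'(λ) = 20/λ − 2 − 6λ. Setting this to zero and multiplying by λ: 6λ² + 2λ − 20 = 0.
λ = (−2 + √(2² + 4·6·20)) / (2·6) = (−2 + √484) / 12 = (−2 + 22)/12 = 5/3.
ℓ''(λ) = −20/λ² − 6 < 0, confirming a maximum.

λ̂_MAP = 1.667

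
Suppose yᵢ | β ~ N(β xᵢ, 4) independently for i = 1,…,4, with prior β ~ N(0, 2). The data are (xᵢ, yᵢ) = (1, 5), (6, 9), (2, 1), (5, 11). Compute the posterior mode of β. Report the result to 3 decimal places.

log p(β | y) = −Σ(yᵢ − βxᵢ)²/(2·4) − β²/(2·2) + const.
Setting the derivative to zero: Σxᵢ(yᵢ − βxᵢ)/4 − β/2 = 0, so β = Σxᵢyᵢ / (Σxᵢ² + σ²/τ²).
Σxᵢyᵢ = 1·5 + 6·9 + 2·1 + 5·11 = 116; Σxᵢ² = 66; σ²/τ² = 2.
β̂_MAP = 116 / (66 + 2) = 116/68 ≈ 1.706.

β̂_MAP = 1.706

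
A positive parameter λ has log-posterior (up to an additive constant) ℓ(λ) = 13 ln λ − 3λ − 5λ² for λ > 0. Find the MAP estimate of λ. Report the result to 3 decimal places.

λ̂_MAP = 1.000

ℓ'(λ) = 13/λ − 3 − 10λ. Setting this to zero and multiplying by λ: 10λ² + 3λ − 13 = 0.
λ = (−3 + √(3² + 4·10·13)) / (2·10) = (−3 + √529) / 20 = (−3 + 23)/20 = 1.
ℓ''(λ) = −13/λ² − 10 < 0, confirming a maximum.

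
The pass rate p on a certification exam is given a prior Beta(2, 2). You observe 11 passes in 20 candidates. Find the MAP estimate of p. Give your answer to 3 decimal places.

Prior: Beta(2, 2).
Data: 11 successes in 20 trials. The binomial likelihood contributes p^11(1−p)^9, so the posterior is Beta(2+11, 2+9) = Beta(13, 11).
For Beta(a, b) with a, b > 1 the mode is (a−1)/(a+b−2) = 12/22 ≈ 0.545.

p̂_MAP = 0.545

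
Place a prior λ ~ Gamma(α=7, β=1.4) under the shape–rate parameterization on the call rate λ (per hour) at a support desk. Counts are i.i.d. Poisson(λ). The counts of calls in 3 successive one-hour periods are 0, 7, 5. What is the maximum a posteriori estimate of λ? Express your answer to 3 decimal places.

Σxᵢ = 0+7+5 = 12, with n = 3.
Posterior ∝ λ^6e^(−1.4λ) · λ^12e^(−3λ) = λ^18e^(−4.4λ), i.e. Gamma(shape=19, rate=4.4).
The mode of a Gamma(a, b) with a ≥ 1 (shape–rate) is (a−1)/b = 18/4.4 ≈ 4.091.

λ̂_MAP = 4.091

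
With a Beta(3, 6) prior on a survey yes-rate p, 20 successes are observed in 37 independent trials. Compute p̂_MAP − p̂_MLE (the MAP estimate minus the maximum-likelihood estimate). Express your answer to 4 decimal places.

MAP − MLE = -0.0405

Posterior is Beta(23, 23); MAP = (23−1)/(46−2) = 22/44 ≈ 0.50000.
MLE ignores the prior: p̂_MLE = k/n = 20/37 ≈ 0.54054.
Difference = 22/44 − 20/37 = -3/74 ≈ -0.0405.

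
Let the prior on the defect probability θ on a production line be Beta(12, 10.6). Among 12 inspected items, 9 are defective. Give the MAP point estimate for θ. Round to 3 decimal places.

θ̂_MAP = 0.613

Prior: Beta(12, 10.6).
Data: 9 successes in 12 trials. The binomial likelihood contributes θ^9(1−θ)^3, so the posterior is Beta(12+9, 10.6+3) = Beta(21, 13.6).
For Beta(a, b) with a, b > 1 the mode is (a−1)/(a+b−2) = 20/32.6 ≈ 0.613.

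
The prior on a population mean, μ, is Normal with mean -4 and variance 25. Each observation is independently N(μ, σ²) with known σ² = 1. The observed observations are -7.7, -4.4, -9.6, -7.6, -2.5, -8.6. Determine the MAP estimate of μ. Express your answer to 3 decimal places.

n = 6; x̄ = ((-7.7) + (-4.4) + (-9.6) + (-7.6) + (-2.5) + (-8.6))/6 = -40.4/6 = -101/15 ≈ -6.7333.
For a Normal prior and Normal likelihood with known variance, the posterior is Normal; its mode equals its mean, the precision-weighted average.
Prior precision 1/σ₀² = 1/25 = 0.04; data precision n/σ² = 6/1 = 6.
μ̂ = (0.04·(-4) + 6·(-101/15)) / (0.04 + 6) = (-40.56)/6.04 = -1014/151 ≈ -6.715.

μ̂_MAP = -6.715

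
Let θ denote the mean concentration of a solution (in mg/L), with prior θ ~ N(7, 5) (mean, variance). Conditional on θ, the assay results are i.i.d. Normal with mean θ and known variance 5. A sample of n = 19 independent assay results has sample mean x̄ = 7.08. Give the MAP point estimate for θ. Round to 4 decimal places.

n = 19, x̄ = 7.08.
For a Normal prior and Normal likelihood with known variance, the posterior is Normal; its mode equals its mean, the precision-weighted average.
Prior precision 1/σ₀² = 1/5 = 0.2; data precision n/σ² = 19/5 = 3.8.
θ̂ = (0.2·7 + 3.8·7.08) / (0.2 + 3.8) = 28.304/4 = 7.0760.

θ̂_MAP = 7.0760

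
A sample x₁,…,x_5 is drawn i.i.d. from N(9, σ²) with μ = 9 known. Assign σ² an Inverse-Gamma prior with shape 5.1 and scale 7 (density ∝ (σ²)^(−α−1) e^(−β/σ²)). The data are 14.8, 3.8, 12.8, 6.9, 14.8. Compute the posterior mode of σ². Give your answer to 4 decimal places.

σ̂²_MAP = 7.3936

Sum of squared deviations about the known mean: SS = (14.8−9)² + (3.8−9)² + (12.8−9)² + (6.9−9)² + (14.8−9)² = 113.17.
The Normal likelihood contributes (σ²)^(−n/2) exp(−SS/(2σ²)), so the posterior is Inverse-Gamma(α + n/2, β + SS/2) = Inverse-Gamma(7.6, 63.585).
The mode of Inverse-Gamma(a, b) is b/(a+1) = 63.585/8.6 ≈ 7.3936.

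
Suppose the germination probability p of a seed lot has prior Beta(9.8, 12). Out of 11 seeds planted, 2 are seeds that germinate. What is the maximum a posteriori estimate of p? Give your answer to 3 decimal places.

p̂_MAP = 0.351

Prior: Beta(9.8, 12).
Data: 2 successes in 11 trials. The binomial likelihood contributes p^2(1−p)^9, so the posterior is Beta(9.8+2, 12+9) = Beta(11.8, 21).
For Beta(a, b) with a, b > 1 the mode is (a−1)/(a+b−2) = 10.8/30.8 ≈ 0.351.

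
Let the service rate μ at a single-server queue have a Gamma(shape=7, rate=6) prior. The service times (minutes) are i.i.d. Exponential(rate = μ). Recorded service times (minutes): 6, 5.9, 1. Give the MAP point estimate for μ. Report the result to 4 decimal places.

The Exponential(rate=μ) likelihood is ∝ μ^n e^(−μΣtᵢ). Here n = 3 and Σtᵢ = 6 + 5.9 + 1 = 12.9.
Posterior ∝ μ^6e^(−6μ) · μ^3e^(−12.9μ) = μ^9e^(−18.9μ), i.e. Gamma(10, 18.9).
Mode = (a−1)/b = 9/18.9 ≈ 0.4762.

μ̂_MAP = 0.4762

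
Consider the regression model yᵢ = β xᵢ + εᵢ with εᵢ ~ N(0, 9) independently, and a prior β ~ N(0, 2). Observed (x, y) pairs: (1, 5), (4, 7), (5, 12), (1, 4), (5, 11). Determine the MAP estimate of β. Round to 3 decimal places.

β̂_MAP = 2.097

log p(β | y) = −Σ(yᵢ − βxᵢ)²/(2·9) − β²/(2·2) + const.
Setting the derivative to zero: Σxᵢ(yᵢ − βxᵢ)/9 − β/2 = 0, so β = Σxᵢyᵢ / (Σxᵢ² + σ²/τ²).
Σxᵢyᵢ = 1·5 + 4·7 + 5·12 + 1·4 + 5·11 = 152; Σxᵢ² = 68; σ²/τ² = 4.5.
β̂_MAP = 152 / (68 + 4.5) = 152/72.5 ≈ 2.097.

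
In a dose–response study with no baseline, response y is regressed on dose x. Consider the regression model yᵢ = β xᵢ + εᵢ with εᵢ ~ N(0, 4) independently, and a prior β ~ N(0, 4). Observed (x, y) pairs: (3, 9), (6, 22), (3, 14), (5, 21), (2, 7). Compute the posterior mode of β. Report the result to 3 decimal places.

log p(β | y) = −Σ(yᵢ − βxᵢ)²/(2·4) − β²/(2·4) + const.
Setting the derivative to zero: Σxᵢ(yᵢ − βxᵢ)/4 − β/4 = 0, so β = Σxᵢyᵢ / (Σxᵢ² + σ²/τ²).
Σxᵢyᵢ = 3·9 + 6·22 + 3·14 + 5·21 + 2·7 = 320; Σxᵢ² = 83; σ²/τ² = 1.
β̂_MAP = 320 / (83 + 1) = 320/84 ≈ 3.810.

β̂_MAP = 3.810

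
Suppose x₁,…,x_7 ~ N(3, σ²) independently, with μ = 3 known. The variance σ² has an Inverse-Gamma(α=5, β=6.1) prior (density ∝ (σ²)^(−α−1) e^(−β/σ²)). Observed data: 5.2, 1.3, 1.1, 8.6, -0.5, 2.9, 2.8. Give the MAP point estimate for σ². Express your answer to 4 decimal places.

σ̂²_MAP = 3.5368

Sum of squared deviations about the known mean: SS = (5.2−3)² + (1.3−3)² + (1.1−3)² + (8.6−3)² + (-0.5−3)² + (2.9−3)² + (2.8−3)² = 55.
The Normal likelihood contributes (σ²)^(−n/2) exp(−SS/(2σ²)), so the posterior is Inverse-Gamma(α + n/2, β + SS/2) = Inverse-Gamma(8.5, 33.6).
The mode of Inverse-Gamma(a, b) is b/(a+1) = 33.6/9.5 ≈ 3.5368.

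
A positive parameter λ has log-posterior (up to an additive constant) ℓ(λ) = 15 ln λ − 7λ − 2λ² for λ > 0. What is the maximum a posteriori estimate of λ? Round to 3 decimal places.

λ̂_MAP = 1.250

ℓ'(λ) = 15/λ − 7 − 4λ. Setting this to zero and multiplying by λ: 4λ² + 7λ − 15 = 0.
λ = (−7 + √(7² + 4·4·15)) / (2·4) = (−7 + √289) / 8 = (−7 + 17)/8 = 5/4.
ℓ''(λ) = −15/λ² − 4 < 0, confirming a maximum.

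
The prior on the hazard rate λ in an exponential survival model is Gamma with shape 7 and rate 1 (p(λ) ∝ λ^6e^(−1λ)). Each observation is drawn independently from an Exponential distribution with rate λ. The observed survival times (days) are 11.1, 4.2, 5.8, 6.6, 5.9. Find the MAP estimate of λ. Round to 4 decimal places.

The Exponential(rate=λ) likelihood is ∝ λ^n e^(−λΣtᵢ). Here n = 5 and Σtᵢ = 11.1 + 4.2 + 5.8 + 6.6 + 5.9 = 33.6.
Posterior ∝ λ^6e^(−1λ) · λ^5e^(−33.6λ) = λ^11e^(−34.6λ), i.e. Gamma(12, 34.6).
Mode = (a−1)/b = 11/34.6 ≈ 0.3179.

λ̂_MAP = 0.3179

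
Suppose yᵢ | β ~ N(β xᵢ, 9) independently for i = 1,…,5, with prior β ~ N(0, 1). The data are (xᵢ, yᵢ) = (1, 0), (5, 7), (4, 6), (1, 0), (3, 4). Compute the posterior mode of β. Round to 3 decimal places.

log p(β | y) = −Σ(yᵢ − βxᵢ)²/(2·9) − β²/(2·1) + const.
Setting the derivative to zero: Σxᵢ(yᵢ − βxᵢ)/9 − β/1 = 0, so β = Σxᵢyᵢ / (Σxᵢ² + σ²/τ²).
Σxᵢyᵢ = 1·0 + 5·7 + 4·6 + 1·0 + 3·4 = 71; Σxᵢ² = 52; σ²/τ² = 9.
β̂_MAP = 71 / (52 + 9) = 71/61 ≈ 1.164.

β̂_MAP = 1.164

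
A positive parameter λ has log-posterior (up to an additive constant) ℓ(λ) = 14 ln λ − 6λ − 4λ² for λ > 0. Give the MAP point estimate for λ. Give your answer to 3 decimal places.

λ̂_MAP = 1.000

ℓ'(λ) = 14/λ − 6 − 8λ. Setting this to zero and multiplying by λ: 8λ² + 6λ − 14 = 0.
λ = (−6 + √(6² + 4·8·14)) / (2·8) = (−6 + √484) / 16 = (−6 + 22)/16 = 1.
ℓ''(λ) = −14/λ² − 8 < 0, confirming a maximum.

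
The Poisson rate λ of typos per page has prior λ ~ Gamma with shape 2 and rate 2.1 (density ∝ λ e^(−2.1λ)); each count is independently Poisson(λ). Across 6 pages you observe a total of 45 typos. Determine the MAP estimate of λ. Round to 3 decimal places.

λ̂_MAP = 5.679

Σxᵢ = 45, n = 6.
Posterior ∝ λe^(−2.1λ) · λ^45e^(−6λ) = λ^46e^(−8.1λ), i.e. Gamma(shape=47, rate=8.1).
The mode of a Gamma(a, b) with a ≥ 1 (shape–rate) is (a−1)/b = 46/8.1 ≈ 5.679.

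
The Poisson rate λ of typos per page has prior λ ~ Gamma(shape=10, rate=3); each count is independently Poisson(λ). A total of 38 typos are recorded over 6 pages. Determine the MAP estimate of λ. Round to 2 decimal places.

λ̂_MAP = 5.22

Σxᵢ = 38, n = 6.
Posterior ∝ λ^9e^(−3λ) · λ^38e^(−6λ) = λ^47e^(−9λ), i.e. Gamma(shape=48, rate=9).
The mode of a Gamma(a, b) with a ≥ 1 (shape–rate) is (a−1)/b = 47/9 ≈ 5.22.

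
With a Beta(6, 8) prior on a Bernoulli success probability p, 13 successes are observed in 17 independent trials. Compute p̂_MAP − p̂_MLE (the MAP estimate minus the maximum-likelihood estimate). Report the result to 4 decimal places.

MAP − MLE = -0.1440

Posterior is Beta(19, 12); MAP = (19−1)/(31−2) = 18/29 ≈ 0.62069.
MLE ignores the prior: p̂_MLE = k/n = 13/17 ≈ 0.76471.
Difference = 18/29 − 13/17 = -71/493 ≈ -0.1440.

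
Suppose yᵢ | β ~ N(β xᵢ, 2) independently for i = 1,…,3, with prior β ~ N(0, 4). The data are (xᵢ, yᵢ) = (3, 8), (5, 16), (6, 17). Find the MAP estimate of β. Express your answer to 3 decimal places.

β̂_MAP = 2.922

log p(β | y) = −Σ(yᵢ − βxᵢ)²/(2·2) − β²/(2·4) + const.
Setting the derivative to zero: Σxᵢ(yᵢ − βxᵢ)/2 − β/4 = 0, so β = Σxᵢyᵢ / (Σxᵢ² + σ²/τ²).
Σxᵢyᵢ = 3·8 + 5·16 + 6·17 = 206; Σxᵢ² = 70; σ²/τ² = 0.5.
β̂_MAP = 206 / (70 + 0.5) = 206/70.5 ≈ 2.922.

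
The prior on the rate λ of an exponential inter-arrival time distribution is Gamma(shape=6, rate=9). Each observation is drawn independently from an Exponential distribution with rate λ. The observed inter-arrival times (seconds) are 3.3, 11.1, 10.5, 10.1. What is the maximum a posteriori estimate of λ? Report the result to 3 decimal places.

The Exponential(rate=λ) likelihood is ∝ λ^n e^(−λΣtᵢ). Here n = 4 and Σtᵢ = 3.3 + 11.1 + 10.5 + 10.1 = 35.
Posterior ∝ λ^5e^(−9λ) · λ^4e^(−35λ) = λ^9e^(−44λ), i.e. Gamma(10, 44).
Mode = (a−1)/b = 9/44 ≈ 0.205.

λ̂_MAP = 0.205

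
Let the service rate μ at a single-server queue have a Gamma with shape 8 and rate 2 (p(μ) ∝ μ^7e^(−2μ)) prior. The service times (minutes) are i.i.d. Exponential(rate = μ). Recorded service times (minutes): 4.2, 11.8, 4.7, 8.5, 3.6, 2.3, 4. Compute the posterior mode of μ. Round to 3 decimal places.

The Exponential(rate=μ) likelihood is ∝ μ^n e^(−μΣtᵢ). Here n = 7 and Σtᵢ = 4.2 + 11.8 + 4.7 + 8.5 + 3.6 + 2.3 + 4 = 39.1.
Posterior ∝ μ^7e^(−2μ) · μ^7e^(−39.1μ) = μ^14e^(−41.1μ), i.e. Gamma(15, 41.1).
Mode = (a−1)/b = 14/41.1 ≈ 0.341.

μ̂_MAP = 0.341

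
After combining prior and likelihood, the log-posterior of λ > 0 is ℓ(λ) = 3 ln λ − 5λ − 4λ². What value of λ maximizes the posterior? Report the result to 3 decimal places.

λ̂_MAP = 0.375

ℓ'(λ) = 3/λ − 5 − 8λ. Setting this to zero and multiplying by λ: 8λ² + 5λ − 3 = 0.
λ = (−5 + √(5² + 4·8·3)) / (2·8) = (−5 + √121) / 16 = (−5 + 11)/16 = 3/8.
ℓ''(λ) = −3/λ² − 8 < 0, confirming a maximum.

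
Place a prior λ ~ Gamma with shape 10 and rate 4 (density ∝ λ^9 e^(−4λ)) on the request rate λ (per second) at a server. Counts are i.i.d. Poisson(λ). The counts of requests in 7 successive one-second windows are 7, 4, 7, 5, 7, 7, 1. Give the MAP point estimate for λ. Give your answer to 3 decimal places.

λ̂_MAP = 4.273

Σxᵢ = 7+4+7+5+7+7+1 = 38, with n = 7.
Posterior ∝ λ^9e^(−4λ) · λ^38e^(−7λ) = λ^47e^(−11λ), i.e. Gamma(shape=48, rate=11).
The mode of a Gamma(a, b) with a ≥ 1 (shape–rate) is (a−1)/b = 47/11 ≈ 4.273.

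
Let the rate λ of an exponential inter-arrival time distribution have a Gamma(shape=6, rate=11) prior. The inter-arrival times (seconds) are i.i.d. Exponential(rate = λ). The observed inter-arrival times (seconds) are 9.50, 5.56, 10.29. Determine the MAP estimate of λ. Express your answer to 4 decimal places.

The Exponential(rate=λ) likelihood is ∝ λ^n e^(−λΣtᵢ). Here n = 3 and Σtᵢ = 9.50 + 5.56 + 10.29 = 25.35.
Posterior ∝ λ^5e^(−11λ) · λ^3e^(−25.35λ) = λ^8e^(−36.35λ), i.e. Gamma(9, 36.35).
Mode = (a−1)/b = 8/36.35 ≈ 0.2201.

λ̂_MAP = 0.2201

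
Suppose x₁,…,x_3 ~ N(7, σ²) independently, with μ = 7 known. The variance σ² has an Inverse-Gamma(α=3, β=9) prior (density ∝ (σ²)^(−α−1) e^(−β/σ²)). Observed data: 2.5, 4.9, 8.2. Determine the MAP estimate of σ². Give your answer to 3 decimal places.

σ̂²_MAP = 4.009

Sum of squared deviations about the known mean: SS = (2.5−7)² + (4.9−7)² + (8.2−7)² = 26.1.
The Normal likelihood contributes (σ²)^(−n/2) exp(−SS/(2σ²)), so the posterior is Inverse-Gamma(α + n/2, β + SS/2) = Inverse-Gamma(4.5, 22.05).
The mode of Inverse-Gamma(a, b) is b/(a+1) = 22.05/5.5 ≈ 4.009.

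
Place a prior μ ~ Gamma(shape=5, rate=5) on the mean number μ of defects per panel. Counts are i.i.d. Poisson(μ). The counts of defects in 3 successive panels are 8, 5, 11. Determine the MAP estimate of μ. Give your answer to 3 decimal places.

μ̂_MAP = 3.500

Σxᵢ = 8+5+11 = 24, with n = 3.
Posterior ∝ μ^4e^(−5μ) · μ^24e^(−3μ) = μ^28e^(−8μ), i.e. Gamma(shape=29, rate=8).
The mode of a Gamma(a, b) with a ≥ 1 (shape–rate) is (a−1)/b = 28/8 ≈ 3.500.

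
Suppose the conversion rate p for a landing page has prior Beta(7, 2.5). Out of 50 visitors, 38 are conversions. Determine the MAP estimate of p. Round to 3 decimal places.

Prior: Beta(7, 2.5).
Data: 38 successes in 50 trials. The binomial likelihood contributes p^38(1−p)^12, so the posterior is Beta(7+38, 2.5+12) = Beta(45, 14.5).
For Beta(a, b) with a, b > 1 the mode is (a−1)/(a+b−2) = 44/57.5 ≈ 0.765.

p̂_MAP = 0.765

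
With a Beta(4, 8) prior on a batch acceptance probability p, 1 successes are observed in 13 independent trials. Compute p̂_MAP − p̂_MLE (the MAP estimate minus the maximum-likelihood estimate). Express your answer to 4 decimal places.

MAP − MLE = 0.0970

Posterior is Beta(5, 20); MAP = (5−1)/(25−2) = 4/23 ≈ 0.17391.
MLE ignores the prior: p̂_MLE = k/n = 1/13 ≈ 0.07692.
Difference = 4/23 − 1/13 = 29/299 ≈ 0.0970.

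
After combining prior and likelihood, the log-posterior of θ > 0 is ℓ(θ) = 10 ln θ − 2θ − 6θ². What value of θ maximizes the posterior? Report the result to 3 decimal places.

θ̂_MAP = 0.833

ℓ'(θ) = 10/θ − 2 − 12θ. Setting this to zero and multiplying by θ: 12θ² + 2θ − 10 = 0.
θ = (−2 + √(2² + 4·12·10)) / (2·12) = (−2 + √484) / 24 = (−2 + 22)/24 = 5/6.
ℓ''(θ) = −10/θ² − 12 < 0, confirming a maximum.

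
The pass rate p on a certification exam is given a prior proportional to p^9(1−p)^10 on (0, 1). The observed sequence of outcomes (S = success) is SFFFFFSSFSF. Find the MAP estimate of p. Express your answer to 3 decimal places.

p̂_MAP = 0.433

The prior density ∝ p^9(1−p)^10 is the kernel of Beta(10, 11).
Data: 4 successes in 11 trials (from the sequence). The binomial likelihood contributes p^4(1−p)^7, so the posterior is Beta(10+4, 11+7) = Beta(14, 18).
For Beta(a, b) with a, b > 1 the mode is (a−1)/(a+b−2) = 13/30 ≈ 0.433.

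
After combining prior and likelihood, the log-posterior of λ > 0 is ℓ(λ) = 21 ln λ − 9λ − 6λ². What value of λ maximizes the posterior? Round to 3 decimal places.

λ̂_MAP = 1.000

ℓ'(λ) = 21/λ − 9 − 12λ. Setting this to zero and multiplying by λ: 12λ² + 9λ − 21 = 0.
λ = (−9 + √(9² + 4·12·21)) / (2·12) = (−9 + √1089) / 24 = (−9 + 33)/24 = 1.
ℓ''(λ) = −21/λ² − 12 < 0, confirming a maximum.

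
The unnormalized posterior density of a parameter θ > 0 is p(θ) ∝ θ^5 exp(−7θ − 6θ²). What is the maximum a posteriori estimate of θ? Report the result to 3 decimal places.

θ̂_MAP = 0.417

ℓ'(θ) = 5/θ − 7 − 12θ. Setting this to zero and multiplying by θ: 12θ² + 7θ − 5 = 0.
θ = (−7 + √(7² + 4·12·5)) / (2·12) = (−7 + √289) / 24 = (−7 + 17)/24 = 5/12.
ℓ''(θ) = −5/θ² − 12 < 0, confirming a maximum.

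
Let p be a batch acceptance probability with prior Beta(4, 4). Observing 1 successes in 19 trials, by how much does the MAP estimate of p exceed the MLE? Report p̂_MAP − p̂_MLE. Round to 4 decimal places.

MAP − MLE = 0.1074

Posterior is Beta(5, 22); MAP = (5−1)/(27−2) = 4/25 ≈ 0.16000.
MLE ignores the prior: p̂_MLE = k/n = 1/19 ≈ 0.05263.
Difference = 4/25 − 1/19 = 51/475 ≈ 0.1074.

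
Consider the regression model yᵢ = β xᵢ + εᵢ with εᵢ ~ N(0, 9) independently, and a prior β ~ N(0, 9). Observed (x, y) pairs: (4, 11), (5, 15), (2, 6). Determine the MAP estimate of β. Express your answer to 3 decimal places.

log p(β | y) = −Σ(yᵢ − βxᵢ)²/(2·9) − β²/(2·9) + const.
Setting the derivative to zero: Σxᵢ(yᵢ − βxᵢ)/9 − β/9 = 0, so β = Σxᵢyᵢ / (Σxᵢ² + σ²/τ²).
Σxᵢyᵢ = 4·11 + 5·15 + 2·6 = 131; Σxᵢ² = 45; σ²/τ² = 1.
β̂_MAP = 131 / (45 + 1) = 131/46 ≈ 2.848.

β̂_MAP = 2.848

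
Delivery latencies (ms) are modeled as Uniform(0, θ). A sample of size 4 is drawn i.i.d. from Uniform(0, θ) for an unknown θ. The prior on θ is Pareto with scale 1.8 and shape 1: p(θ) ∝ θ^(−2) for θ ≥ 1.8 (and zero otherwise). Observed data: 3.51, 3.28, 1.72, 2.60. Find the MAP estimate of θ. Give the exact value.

The Uniform(0, θ) likelihood is θ^(−n) for θ ≥ max(xᵢ), zero otherwise. Here max(xᵢ) = 3.51.
Posterior ∝ θ^(−2) · θ^(−4) = θ^(−6) on θ ≥ max(1.8, 3.51) = 3.51.
This density is strictly decreasing in θ, so the posterior mode lies at the lower boundary of the support.

θ̂_MAP = 3.51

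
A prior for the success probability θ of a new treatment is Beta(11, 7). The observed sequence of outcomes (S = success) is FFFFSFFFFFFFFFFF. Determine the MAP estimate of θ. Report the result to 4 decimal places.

Prior: Beta(11, 7).
Data: 1 success in 16 trials (from the sequence). The binomial likelihood contributes θ(1−θ)^15, so the posterior is Beta(11+1, 7+15) = Beta(12, 22).
For Beta(a, b) with a, b > 1 the mode is (a−1)/(a+b−2) = 11/32 ≈ 0.3438.

θ̂_MAP = 0.3438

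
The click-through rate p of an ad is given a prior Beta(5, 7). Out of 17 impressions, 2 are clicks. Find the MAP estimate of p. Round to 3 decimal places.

p̂_MAP = 0.222

Prior: Beta(5, 7).
Data: 2 successes in 17 trials. The binomial likelihood contributes p^2(1−p)^15, so the posterior is Beta(5+2, 7+15) = Beta(7, 22).
For Beta(a, b) with a, b > 1 the mode is (a−1)/(a+b−2) = 6/27 ≈ 0.222.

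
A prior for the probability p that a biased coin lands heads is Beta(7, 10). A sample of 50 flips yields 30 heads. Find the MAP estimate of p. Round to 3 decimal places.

p̂_MAP = 0.554

Prior: Beta(7, 10).
Data: 30 successes in 50 trials. The binomial likelihood contributes p^30(1−p)^20, so the posterior is Beta(7+30, 10+20) = Beta(37, 30).
For Beta(a, b) with a, b > 1 the mode is (a−1)/(a+b−2) = 36/65 ≈ 0.554.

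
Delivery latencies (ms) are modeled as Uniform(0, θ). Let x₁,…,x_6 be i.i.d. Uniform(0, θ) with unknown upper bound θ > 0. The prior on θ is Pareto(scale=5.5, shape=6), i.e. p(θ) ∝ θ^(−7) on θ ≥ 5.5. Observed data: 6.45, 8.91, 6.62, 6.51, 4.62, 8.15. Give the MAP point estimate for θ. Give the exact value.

The Uniform(0, θ) likelihood is θ^(−n) for θ ≥ max(xᵢ), zero otherwise. Here max(xᵢ) = 8.91.
Posterior ∝ θ^(−7) · θ^(−6) = θ^(−13) on θ ≥ max(5.5, 8.91) = 8.91.
This density is strictly decreasing in θ, so the posterior mode lies at the lower boundary of the support.

θ̂_MAP = 8.91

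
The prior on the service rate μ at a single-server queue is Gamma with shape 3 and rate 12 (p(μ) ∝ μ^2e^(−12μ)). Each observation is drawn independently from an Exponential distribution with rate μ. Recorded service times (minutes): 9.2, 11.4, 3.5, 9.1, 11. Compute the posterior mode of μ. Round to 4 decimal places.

The Exponential(rate=μ) likelihood is ∝ μ^n e^(−μΣtᵢ). Here n = 5 and Σtᵢ = 9.2 + 11.4 + 3.5 + 9.1 + 11 = 44.2.
Posterior ∝ μ^2e^(−12μ) · μ^5e^(−44.2μ) = μ^7e^(−56.2μ), i.e. Gamma(8, 56.2).
Mode = (a−1)/b = 7/56.2 ≈ 0.1246.

μ̂_MAP = 0.1246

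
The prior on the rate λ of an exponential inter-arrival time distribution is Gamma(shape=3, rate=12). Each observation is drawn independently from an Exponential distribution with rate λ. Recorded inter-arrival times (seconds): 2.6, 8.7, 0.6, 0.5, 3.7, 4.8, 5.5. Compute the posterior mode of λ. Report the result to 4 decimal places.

The Exponential(rate=λ) likelihood is ∝ λ^n e^(−λΣtᵢ). Here n = 7 and Σtᵢ = 2.6 + 8.7 + 0.6 + 0.5 + 3.7 + 4.8 + 5.5 = 26.4.
Posterior ∝ λ^2e^(−12λ) · λ^7e^(−26.4λ) = λ^9e^(−38.4λ), i.e. Gamma(10, 38.4).
Mode = (a−1)/b = 9/38.4 ≈ 0.2344.

λ̂_MAP = 0.2344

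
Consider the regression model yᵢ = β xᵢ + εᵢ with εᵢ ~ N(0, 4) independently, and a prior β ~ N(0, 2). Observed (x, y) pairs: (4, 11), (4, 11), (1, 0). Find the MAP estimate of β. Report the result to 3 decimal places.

β̂_MAP = 2.514

log p(β | y) = −Σ(yᵢ − βxᵢ)²/(2·4) − β²/(2·2) + const.
Setting the derivative to zero: Σxᵢ(yᵢ − βxᵢ)/4 − β/2 = 0, so β = Σxᵢyᵢ / (Σxᵢ² + σ²/τ²).
Σxᵢyᵢ = 4·11 + 4·11 + 1·0 = 88; Σxᵢ² = 33; σ²/τ² = 2.
β̂_MAP = 88 / (33 + 2) = 88/35 ≈ 2.514.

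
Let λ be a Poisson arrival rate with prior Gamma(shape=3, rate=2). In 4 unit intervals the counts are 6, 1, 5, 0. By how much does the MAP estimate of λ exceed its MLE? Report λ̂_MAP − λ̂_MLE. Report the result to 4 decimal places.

Σxᵢ = 12. Posterior is Gamma(15, 6); MAP = (15−1)/6 = 14/6 ≈ 2.33333.
MLE = x̄ = 12/4 ≈ 3.00000.
Difference = 14/6 − 12/4 = -2/3 ≈ -0.6667.

MAP − MLE = -0.6667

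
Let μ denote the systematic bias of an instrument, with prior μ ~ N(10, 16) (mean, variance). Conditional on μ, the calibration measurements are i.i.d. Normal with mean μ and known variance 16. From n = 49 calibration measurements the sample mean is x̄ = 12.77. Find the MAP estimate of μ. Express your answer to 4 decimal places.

n = 49, x̄ = 12.77.
For a Normal prior and Normal likelihood with known variance, the posterior is Normal; its mode equals its mean, the precision-weighted average.
Prior precision 1/σ₀² = 1/16 = 0.0625; data precision n/σ² = 49/16 = 3.0625.
μ̂ = (0.0625·10 + 3.0625·12.77) / (0.0625 + 3.0625) = 39.733125/3.125 = 12.7146.

μ̂_MAP = 12.7146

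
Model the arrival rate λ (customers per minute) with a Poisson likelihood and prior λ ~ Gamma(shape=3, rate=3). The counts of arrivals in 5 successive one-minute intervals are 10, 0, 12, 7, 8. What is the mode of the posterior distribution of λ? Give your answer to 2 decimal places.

Σxᵢ = 10+0+12+7+8 = 37, with n = 5.
Posterior ∝ λ^2e^(−3λ) · λ^37e^(−5λ) = λ^39e^(−8λ), i.e. Gamma(shape=40, rate=8).
The mode of a Gamma(a, b) with a ≥ 1 (shape–rate) is (a−1)/b = 39/8 ≈ 4.88.

λ̂_MAP = 4.88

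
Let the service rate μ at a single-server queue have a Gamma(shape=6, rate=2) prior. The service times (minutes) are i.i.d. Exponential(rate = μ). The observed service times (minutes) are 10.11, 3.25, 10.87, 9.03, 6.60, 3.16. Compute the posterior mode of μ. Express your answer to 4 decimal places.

μ̂_MAP = 0.2443

The Exponential(rate=μ) likelihood is ∝ μ^n e^(−μΣtᵢ). Here n = 6 and Σtᵢ = 10.11 + 3.25 + 10.87 + 9.03 + 6.60 + 3.16 = 43.02.
Posterior ∝ μ^5e^(−2μ) · μ^6e^(−43.02μ) = μ^11e^(−45.02μ), i.e. Gamma(12, 45.02).
Mode = (a−1)/b = 11/45.02 ≈ 0.2443.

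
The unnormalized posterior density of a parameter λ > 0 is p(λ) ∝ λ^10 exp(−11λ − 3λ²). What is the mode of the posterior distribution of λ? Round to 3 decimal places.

ℓ'(λ) = 10/λ − 11 − 6λ. Setting this to zero and multiplying by λ: 6λ² + 11λ − 10 = 0.
λ = (−11 + √(11² + 4·6·10)) / (2·6) = (−11 + √361) / 12 = (−11 + 19)/12 = 2/3.
ℓ''(λ) = −10/λ² − 6 < 0, confirming a maximum.

λ̂_MAP = 0.667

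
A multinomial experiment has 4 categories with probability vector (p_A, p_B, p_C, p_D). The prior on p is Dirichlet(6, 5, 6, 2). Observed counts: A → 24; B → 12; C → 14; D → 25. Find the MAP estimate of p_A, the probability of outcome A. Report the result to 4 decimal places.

The posterior is Dirichlet(αᵢ + nᵢ) = Dirichlet(30, 17, 20, 27).
For a Dirichlet(a₁,…,a_K) with all aᵢ > 1, the mode has j-th component (aⱼ − 1)/(Σaᵢ − K).
Here Σaᵢ = 94 and K = 4, so p_A = (30 − 1)/(94 − 4) = 29/90 ≈ 0.3222.

MAP estimate of p_A = 0.3222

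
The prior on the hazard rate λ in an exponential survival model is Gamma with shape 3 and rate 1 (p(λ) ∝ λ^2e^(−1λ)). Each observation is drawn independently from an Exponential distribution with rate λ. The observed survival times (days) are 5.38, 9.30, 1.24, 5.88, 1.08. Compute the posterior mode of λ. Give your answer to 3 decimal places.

λ̂_MAP = 0.293

The Exponential(rate=λ) likelihood is ∝ λ^n e^(−λΣtᵢ). Here n = 5 and Σtᵢ = 5.38 + 9.30 + 1.24 + 5.88 + 1.08 = 22.88.
Posterior ∝ λ^2e^(−1λ) · λ^5e^(−22.88λ) = λ^7e^(−23.88λ), i.e. Gamma(8, 23.88).
Mode = (a−1)/b = 7/23.88 ≈ 0.293.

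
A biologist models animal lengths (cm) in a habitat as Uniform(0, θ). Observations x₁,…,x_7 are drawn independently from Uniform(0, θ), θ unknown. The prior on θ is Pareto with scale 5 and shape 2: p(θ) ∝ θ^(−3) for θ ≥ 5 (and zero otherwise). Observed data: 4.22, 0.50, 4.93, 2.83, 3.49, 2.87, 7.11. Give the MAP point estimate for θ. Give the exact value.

The Uniform(0, θ) likelihood is θ^(−n) for θ ≥ max(xᵢ), zero otherwise. Here max(xᵢ) = 7.11.
Posterior ∝ θ^(−3) · θ^(−7) = θ^(−10) on θ ≥ max(5, 7.11) = 7.11.
This density is strictly decreasing in θ, so the posterior mode lies at the lower boundary of the support.

θ̂_MAP = 7.11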